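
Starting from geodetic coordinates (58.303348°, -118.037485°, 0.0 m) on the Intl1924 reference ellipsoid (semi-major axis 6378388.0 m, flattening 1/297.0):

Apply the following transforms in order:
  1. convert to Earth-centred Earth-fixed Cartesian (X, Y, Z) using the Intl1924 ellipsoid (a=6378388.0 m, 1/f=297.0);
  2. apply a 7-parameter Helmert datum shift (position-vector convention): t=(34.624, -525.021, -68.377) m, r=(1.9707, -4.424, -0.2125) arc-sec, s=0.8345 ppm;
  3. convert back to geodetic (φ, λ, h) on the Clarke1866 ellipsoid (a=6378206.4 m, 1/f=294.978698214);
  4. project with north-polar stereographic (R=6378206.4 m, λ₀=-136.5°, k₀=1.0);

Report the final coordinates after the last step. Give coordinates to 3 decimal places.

E=1147154.207 m, N=-3435284.758 m

start: φ=58.303348°, λ=-118.037485°, h=0.000 m
→ ECEF (a=6378388.000, f=1/297.0): X=-1579144.0859, Y=-2965256.3695, Z=5403680.5171
→ Helmert 7p (PV): X=-1579229.7336, Y=-2965833.8662, Z=5403554.4490
→ geod (Bowring, a=6378206.400): φ=58.29973050°, λ=-118.03414529°, h=469.3133 m
→ stereo (R=6378206.4, λ₀=-136.5°): E=1147154.2067, N=-3435284.7578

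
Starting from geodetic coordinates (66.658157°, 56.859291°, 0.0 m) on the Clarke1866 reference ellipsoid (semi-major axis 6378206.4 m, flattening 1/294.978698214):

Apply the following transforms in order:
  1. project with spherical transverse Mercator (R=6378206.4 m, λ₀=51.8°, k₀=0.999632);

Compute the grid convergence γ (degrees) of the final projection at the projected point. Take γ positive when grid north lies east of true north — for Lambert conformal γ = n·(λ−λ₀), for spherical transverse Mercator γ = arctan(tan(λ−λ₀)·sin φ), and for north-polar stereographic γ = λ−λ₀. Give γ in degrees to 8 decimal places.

4.64711857

start: φ=66.658157°, λ=56.859291°, h=0.000 m
→ into tm (λ₀=51.8°): φ=66.65815700°, λ−λ₀=5.05929100°
convergence γ = 4.64711857°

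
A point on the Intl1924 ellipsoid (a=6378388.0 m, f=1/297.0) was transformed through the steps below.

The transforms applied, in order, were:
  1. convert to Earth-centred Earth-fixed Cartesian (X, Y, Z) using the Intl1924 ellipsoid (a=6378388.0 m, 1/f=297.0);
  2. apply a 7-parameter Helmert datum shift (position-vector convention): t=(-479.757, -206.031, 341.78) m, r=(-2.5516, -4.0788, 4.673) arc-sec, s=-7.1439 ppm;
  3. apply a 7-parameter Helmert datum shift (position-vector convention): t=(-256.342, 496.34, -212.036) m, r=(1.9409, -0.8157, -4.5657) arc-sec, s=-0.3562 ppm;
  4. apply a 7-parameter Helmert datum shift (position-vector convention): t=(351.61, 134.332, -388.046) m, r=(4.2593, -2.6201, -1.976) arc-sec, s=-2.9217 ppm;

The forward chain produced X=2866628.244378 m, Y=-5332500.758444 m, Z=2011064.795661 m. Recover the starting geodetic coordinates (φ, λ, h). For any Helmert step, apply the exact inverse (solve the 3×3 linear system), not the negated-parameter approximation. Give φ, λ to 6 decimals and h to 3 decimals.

start: X=2866628.2444, Y=-5332500.7584, Z=2011064.7957 m
→ Helmert⁻¹: X=2866361.6462, Y=-5332581.6739, Z=2011532.4243
→ Helmert⁻¹: X=2866745.0118, Y=-5332997.5273, Z=2011784.0222
→ Helmert⁻¹: X=2867164.2063, Y=-5332919.4313, Z=2011333.9439
→ geod (Bowring, a=6378388.000): φ=18.49173900°, λ=-61.73596900°, h=3891.2220 m

φ=18.491739°, λ=-61.735969°, h=3891.222 m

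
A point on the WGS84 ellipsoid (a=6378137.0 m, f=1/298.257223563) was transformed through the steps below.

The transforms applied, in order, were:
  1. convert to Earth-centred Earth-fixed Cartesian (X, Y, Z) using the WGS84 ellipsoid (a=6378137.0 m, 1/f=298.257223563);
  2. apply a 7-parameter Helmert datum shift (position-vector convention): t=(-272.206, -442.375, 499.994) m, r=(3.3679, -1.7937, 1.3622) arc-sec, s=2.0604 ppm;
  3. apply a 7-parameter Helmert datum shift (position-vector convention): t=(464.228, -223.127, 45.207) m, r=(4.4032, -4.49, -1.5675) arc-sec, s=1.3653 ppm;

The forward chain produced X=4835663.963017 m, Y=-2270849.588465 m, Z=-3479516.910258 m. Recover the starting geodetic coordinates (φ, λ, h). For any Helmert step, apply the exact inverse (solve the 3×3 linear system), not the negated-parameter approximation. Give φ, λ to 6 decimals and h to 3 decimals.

φ=-33.259830°, λ=-25.151075°, h=3685.177 m

start: X=4835663.9630, Y=-2270849.5885, Z=-3479516.9103 m
→ Helmert⁻¹: X=4835134.6446, Y=-2270660.8974, Z=-3479614.1460
→ Helmert⁻¹: X=4835351.6310, Y=-2270302.6016, Z=-3480111.9487
→ geod (Bowring, a=6378137.000): φ=-33.25983000°, λ=-25.15107500°, h=3685.1770 m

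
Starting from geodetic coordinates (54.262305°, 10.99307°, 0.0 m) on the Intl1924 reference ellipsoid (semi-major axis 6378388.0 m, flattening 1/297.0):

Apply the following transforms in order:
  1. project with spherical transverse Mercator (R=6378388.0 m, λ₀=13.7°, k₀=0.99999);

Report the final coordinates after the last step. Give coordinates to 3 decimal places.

E=-175986.145 m, N=6044004.934 m

start: φ=54.262305°, λ=10.993070°, h=0.000 m
→ tm (R=6378388.0, λ₀=13.7°): E=-175986.1451, N=6044004.9343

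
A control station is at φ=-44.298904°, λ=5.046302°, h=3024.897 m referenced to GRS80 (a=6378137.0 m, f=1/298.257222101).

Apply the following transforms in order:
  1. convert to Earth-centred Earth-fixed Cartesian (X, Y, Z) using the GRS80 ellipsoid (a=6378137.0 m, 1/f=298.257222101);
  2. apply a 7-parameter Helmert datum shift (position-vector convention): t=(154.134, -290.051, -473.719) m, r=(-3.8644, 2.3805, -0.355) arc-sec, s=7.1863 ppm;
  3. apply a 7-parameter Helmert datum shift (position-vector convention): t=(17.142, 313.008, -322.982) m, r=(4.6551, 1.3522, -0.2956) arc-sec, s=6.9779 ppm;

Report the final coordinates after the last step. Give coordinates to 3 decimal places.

start: φ=-44.298904°, λ=5.046302°, h=3024.897 m
→ ECEF (a=6378137.000, f=1/298.257222101): X=4556776.4882, Y=402377.1674, Z=-4434035.1804
→ Helmert 7p (PV): X=4556912.8876, Y=401999.0924, Z=-4434600.8925
→ Helmert 7p (PV): X=4556933.3315, Y=402408.4582, Z=-4434975.6198

X=4556933.332 m, Y=402408.458 m, Z=-4434975.620 m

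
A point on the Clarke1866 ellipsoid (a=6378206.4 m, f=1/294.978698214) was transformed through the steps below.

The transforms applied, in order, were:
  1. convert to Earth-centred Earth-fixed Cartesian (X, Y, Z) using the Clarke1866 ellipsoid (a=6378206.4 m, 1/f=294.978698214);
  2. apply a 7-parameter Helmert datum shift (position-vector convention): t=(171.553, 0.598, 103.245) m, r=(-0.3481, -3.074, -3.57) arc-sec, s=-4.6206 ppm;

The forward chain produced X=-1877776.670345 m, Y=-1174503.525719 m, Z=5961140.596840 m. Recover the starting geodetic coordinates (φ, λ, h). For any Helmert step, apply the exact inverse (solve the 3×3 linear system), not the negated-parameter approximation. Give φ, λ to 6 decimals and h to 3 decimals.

start: X=-1877776.6703, Y=-1174503.5257, Z=5961140.5968 m
→ Helmert⁻¹: X=-1877847.7325, Y=-1174552.1123, Z=5961090.8992
→ geod (Bowring, a=6378206.400): φ=69.74349600°, λ=-147.97493400°, h=88.5750 m

φ=69.743496°, λ=-147.974934°, h=88.575 m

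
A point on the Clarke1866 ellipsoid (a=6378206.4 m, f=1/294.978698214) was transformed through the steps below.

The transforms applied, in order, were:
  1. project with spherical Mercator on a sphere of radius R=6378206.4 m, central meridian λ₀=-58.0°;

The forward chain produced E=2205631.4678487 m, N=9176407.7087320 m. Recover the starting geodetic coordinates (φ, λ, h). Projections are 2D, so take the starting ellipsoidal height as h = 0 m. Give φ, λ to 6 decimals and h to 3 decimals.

φ=63.308537°, λ=-38.186691°, h=0.000 m

start: E=2205631.4678, N=9176407.7087 m
→ merc⁻¹: φ=63.30853700°, λ=-38.18669100°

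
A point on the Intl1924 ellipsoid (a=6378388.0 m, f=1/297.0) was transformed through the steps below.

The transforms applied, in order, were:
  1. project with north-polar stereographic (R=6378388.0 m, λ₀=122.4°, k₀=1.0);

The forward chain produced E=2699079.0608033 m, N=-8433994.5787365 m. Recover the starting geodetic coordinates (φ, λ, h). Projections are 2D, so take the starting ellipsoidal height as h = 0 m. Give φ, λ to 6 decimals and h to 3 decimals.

φ=20.465662°, λ=140.145909°, h=0.000 m

start: E=2699079.0608, N=-8433994.5787 m
→ stereo⁻¹: φ=20.46566200°, λ=140.14590900°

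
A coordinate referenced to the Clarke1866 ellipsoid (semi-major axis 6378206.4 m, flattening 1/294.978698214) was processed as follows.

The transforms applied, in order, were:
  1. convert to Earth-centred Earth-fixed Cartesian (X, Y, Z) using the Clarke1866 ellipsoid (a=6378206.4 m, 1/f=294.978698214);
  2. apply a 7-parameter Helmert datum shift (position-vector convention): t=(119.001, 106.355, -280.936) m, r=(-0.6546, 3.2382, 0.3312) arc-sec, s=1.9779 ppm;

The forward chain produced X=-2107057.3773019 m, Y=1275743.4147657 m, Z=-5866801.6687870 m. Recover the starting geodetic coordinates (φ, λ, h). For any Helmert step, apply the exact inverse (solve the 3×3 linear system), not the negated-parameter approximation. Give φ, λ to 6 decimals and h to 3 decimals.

start: X=-2107057.3773, Y=1275743.4148, Z=-5866801.6688 m
→ Helmert⁻¹: X=-2107078.0620, Y=1275656.5380, Z=-5866538.1605
→ geod (Bowring, a=6378206.400): φ=-67.36276000°, λ=148.80866100°, h=2842.2600 m

φ=-67.362760°, λ=148.808661°, h=2842.260 m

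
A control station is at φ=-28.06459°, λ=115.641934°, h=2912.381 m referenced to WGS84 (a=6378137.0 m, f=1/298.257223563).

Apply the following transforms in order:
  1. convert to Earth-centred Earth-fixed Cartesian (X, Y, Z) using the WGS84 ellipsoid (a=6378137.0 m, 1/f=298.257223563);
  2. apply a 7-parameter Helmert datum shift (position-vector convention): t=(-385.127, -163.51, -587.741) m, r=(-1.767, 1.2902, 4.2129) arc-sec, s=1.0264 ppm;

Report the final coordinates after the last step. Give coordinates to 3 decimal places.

start: φ=-28.064590°, λ=115.641934°, h=2912.381 m
→ ECEF (a=6378137.000, f=1/298.257223563): X=-2438489.7787, Y=5079976.0899, Z=-2984193.5769
→ Helmert 7p (PV): X=-2438999.8321, Y=5079742.4239, Z=-2984812.6464

X=-2438999.832 m, Y=5079742.424 m, Z=-2984812.646 m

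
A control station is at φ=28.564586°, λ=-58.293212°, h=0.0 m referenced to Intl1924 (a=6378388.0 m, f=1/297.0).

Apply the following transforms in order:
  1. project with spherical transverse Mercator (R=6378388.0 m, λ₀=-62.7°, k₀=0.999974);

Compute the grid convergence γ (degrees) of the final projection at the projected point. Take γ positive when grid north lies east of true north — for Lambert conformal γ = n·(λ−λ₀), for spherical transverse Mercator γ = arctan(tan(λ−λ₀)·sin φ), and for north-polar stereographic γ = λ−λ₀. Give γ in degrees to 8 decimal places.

2.11031167

start: φ=28.564586°, λ=-58.293212°, h=0.000 m
→ into tm (λ₀=-62.7°): φ=28.56458600°, λ−λ₀=4.40678800°
convergence γ = 2.11031167°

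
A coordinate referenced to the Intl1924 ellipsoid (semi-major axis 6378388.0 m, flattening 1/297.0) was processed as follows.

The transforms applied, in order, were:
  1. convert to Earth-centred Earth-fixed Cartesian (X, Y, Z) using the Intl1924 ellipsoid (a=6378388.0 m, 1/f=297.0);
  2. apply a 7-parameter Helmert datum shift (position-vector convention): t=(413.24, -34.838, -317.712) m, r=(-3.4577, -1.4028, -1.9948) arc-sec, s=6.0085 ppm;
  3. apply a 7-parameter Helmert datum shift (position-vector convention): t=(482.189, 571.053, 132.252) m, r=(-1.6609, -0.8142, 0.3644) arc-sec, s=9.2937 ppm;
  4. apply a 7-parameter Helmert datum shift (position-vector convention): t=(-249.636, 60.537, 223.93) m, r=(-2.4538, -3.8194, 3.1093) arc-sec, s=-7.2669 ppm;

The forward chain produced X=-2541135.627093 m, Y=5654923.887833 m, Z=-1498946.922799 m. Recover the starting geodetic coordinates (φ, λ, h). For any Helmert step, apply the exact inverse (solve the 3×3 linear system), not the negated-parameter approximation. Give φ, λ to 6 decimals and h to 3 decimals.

start: X=-2541135.6271, Y=5654923.8878, Z=-1498946.9228 m
→ Helmert⁻¹: X=-2540846.9691, Y=5654960.5794, Z=-1499067.4250
→ Helmert⁻¹: X=-2541301.4683, Y=5654353.5377, Z=-1499130.1822
→ Helmert⁻¹: X=-2541764.3127, Y=5654354.9431, Z=-1498691.3919
→ geod (Bowring, a=6378388.000): φ=-13.67895600°, λ=114.20502800°, h=763.3170 m

φ=-13.678956°, λ=114.205028°, h=763.317 m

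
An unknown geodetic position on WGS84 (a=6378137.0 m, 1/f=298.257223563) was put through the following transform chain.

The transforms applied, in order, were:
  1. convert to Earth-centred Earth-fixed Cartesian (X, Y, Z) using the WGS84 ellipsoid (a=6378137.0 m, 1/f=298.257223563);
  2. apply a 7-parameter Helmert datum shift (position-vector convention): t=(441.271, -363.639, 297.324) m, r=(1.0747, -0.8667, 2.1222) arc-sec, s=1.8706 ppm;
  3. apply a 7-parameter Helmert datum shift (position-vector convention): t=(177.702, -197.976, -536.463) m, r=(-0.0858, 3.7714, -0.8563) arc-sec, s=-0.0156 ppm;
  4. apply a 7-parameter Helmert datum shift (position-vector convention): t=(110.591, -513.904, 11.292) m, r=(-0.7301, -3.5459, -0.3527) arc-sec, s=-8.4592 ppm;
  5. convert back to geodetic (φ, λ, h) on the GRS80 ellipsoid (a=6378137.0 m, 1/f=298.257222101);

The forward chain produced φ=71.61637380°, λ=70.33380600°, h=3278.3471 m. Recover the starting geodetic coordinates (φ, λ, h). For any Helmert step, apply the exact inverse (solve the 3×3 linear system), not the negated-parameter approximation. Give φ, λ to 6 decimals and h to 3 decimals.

φ=71.610366°, λ=70.362885°, h=3778.644 m

start: φ=71.616374°, λ=70.333806°, h=3278.347 m
→ ECEF (a=6378137.000, f=1/298.257222101): X=679355.1815, Y=1900898.7272, Z=6033433.1687
→ Helmert⁻¹: X=679350.8065, Y=1901408.5212, Z=6033467.9666
→ Helmert⁻¹: X=679054.8931, Y=1901606.8359, Z=6034017.7308
→ Helmert⁻¹: X=678657.2746, Y=1901991.3719, Z=6033696.3586
→ geod (Bowring, a=6378137.000): φ=71.61036600°, λ=70.36288500°, h=3778.6440 m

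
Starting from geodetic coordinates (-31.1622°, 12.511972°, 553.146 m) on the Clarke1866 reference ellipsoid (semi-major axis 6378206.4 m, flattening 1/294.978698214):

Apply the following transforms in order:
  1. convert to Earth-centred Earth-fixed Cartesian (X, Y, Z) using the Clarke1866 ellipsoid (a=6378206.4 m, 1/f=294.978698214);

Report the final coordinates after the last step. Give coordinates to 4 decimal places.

start: φ=-31.162200°, λ=12.511972°, h=553.146 m
→ ECEF (a=6378206.400, f=1/294.978698214): X=5333545.3969, Y=1183587.8238, Z=-3281404.2935

X=5333545.3969 m, Y=1183587.8238 m, Z=-3281404.2935 m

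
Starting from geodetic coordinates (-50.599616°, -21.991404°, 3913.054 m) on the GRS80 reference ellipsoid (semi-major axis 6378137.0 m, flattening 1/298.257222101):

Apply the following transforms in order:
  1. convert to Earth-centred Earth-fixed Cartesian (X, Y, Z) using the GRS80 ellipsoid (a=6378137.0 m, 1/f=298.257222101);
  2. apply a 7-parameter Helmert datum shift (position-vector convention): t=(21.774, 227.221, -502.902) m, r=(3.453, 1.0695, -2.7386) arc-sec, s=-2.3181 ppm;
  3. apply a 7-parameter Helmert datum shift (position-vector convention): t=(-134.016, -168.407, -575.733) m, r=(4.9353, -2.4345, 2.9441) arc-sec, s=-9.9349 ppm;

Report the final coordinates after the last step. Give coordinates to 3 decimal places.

start: φ=-50.599616°, λ=-21.991404°, h=3913.054 m
→ ECEF (a=6378137.000, f=1/298.257222101): X=3763695.7788, Y=-1519975.0051, Z=-4908417.3974
→ Helmert 7p (PV): X=3763663.1968, Y=-1519712.0617, Z=-4908953.8815
→ Helmert 7p (PV): X=3763571.4192, Y=-1519694.1954, Z=-4909472.7850

X=3763571.419 m, Y=-1519694.195 m, Z=-4909472.785 m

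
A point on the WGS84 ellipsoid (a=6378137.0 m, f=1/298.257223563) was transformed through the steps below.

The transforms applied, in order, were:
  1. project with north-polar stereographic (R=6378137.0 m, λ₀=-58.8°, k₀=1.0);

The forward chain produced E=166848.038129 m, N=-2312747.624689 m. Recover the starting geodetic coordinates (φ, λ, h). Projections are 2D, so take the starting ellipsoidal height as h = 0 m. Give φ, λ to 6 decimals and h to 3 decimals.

φ=69.395214°, λ=-54.673672°, h=0.000 m

start: E=166848.0381, N=-2312747.6247 m
→ stereo⁻¹: φ=69.39521400°, λ=-54.67367200°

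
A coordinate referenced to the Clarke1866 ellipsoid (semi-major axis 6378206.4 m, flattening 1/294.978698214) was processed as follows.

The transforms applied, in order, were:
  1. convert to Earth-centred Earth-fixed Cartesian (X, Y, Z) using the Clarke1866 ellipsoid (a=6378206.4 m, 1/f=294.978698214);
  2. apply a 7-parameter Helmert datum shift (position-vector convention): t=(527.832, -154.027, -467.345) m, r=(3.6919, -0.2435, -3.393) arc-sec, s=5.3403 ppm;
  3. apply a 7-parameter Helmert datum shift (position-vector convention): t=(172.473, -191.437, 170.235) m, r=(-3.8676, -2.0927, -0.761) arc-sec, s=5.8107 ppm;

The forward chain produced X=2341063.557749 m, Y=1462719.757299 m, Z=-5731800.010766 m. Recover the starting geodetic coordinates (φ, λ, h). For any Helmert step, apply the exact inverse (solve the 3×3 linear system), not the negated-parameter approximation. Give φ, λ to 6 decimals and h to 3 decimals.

start: X=2341063.5577, Y=1462719.7573, Z=-5731800.0108 m
→ Helmert⁻¹: X=2340813.9305, Y=1463018.8076, Z=-5731933.2558
→ Helmert⁻¹: X=2340242.7670, Y=1463100.9307, Z=-5731464.2538
→ geod (Bowring, a=6378206.400): φ=-64.43881700°, λ=32.01329100°, h=737.1290 m

φ=-64.438817°, λ=32.013291°, h=737.129 m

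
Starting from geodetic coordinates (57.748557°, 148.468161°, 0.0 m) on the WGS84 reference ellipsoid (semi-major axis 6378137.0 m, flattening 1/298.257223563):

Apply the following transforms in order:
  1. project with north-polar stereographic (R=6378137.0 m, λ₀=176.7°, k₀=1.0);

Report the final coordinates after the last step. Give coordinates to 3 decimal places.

start: φ=57.748557°, λ=148.468161°, h=0.000 m
→ stereo (R=6378137.0, λ₀=176.7°): E=-1744626.9295, N=-3249378.4415

E=-1744626.930 m, N=-3249378.441 m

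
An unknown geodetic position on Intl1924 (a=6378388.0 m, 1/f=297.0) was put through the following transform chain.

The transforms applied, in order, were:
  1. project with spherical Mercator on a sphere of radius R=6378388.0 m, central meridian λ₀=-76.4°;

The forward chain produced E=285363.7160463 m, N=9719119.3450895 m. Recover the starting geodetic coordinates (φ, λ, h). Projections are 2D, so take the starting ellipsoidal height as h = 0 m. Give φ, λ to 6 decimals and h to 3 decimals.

φ=65.415724°, λ=-73.836635°, h=0.000 m

start: E=285363.7160, N=9719119.3451 m
→ merc⁻¹: φ=65.41572400°, λ=-73.83663500°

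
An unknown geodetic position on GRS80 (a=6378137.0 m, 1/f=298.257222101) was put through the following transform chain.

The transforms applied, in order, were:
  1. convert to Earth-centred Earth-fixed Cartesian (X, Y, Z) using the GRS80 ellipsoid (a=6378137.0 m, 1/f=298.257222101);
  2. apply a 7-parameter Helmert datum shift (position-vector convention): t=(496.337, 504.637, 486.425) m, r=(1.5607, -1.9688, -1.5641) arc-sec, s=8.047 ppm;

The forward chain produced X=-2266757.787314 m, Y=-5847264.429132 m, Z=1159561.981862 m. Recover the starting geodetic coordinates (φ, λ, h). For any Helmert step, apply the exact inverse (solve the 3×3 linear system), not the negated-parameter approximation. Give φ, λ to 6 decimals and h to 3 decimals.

φ=10.539962°, λ=-111.191443°, h=632.470 m

start: X=-2266757.7873, Y=-5847264.4291, Z=1159561.9819 m
→ Helmert⁻¹: X=-2267180.4728, Y=-5847730.4309, Z=1159132.1169
→ geod (Bowring, a=6378137.000): φ=10.53996200°, λ=-111.19144300°, h=632.4700 m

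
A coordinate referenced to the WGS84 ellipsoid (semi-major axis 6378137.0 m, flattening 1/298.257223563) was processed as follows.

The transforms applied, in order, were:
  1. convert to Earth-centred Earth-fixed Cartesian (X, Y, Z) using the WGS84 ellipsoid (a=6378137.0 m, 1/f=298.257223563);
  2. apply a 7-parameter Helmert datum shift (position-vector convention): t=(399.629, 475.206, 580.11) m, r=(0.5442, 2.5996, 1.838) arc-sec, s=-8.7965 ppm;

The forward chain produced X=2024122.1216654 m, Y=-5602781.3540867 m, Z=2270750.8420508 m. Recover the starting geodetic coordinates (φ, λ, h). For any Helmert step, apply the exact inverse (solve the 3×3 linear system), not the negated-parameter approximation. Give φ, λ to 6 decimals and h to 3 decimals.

start: X=2024122.1217, Y=-5602781.3541, Z=2270750.8421 m
→ Helmert⁻¹: X=2023661.7518, Y=-5603317.8925, Z=2270230.9900
→ geod (Bowring, a=6378137.000): φ=20.98862200°, λ=-70.14260200°, h=33.7310 m

φ=20.988622°, λ=-70.142602°, h=33.731 m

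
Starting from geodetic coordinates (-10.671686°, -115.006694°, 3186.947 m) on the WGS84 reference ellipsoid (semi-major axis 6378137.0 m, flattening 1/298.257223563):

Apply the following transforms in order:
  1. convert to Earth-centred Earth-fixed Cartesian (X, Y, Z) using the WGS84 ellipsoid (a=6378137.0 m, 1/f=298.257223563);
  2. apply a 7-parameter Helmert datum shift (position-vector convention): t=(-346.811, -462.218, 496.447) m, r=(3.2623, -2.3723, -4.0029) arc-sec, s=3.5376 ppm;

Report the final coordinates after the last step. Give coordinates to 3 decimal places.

X=-2651641.381 m, Y=-5684170.360 m, Z=-1173556.010 m

start: φ=-10.671686°, λ=-115.006694°, h=3186.947 m
→ ECEF (a=6378137.000, f=1/298.257223563): X=-2651188.3902, Y=-5683758.0530, Z=-1173927.9169
→ Helmert 7p (PV): X=-2651641.3813, Y=-5684170.3601, Z=-1173556.0099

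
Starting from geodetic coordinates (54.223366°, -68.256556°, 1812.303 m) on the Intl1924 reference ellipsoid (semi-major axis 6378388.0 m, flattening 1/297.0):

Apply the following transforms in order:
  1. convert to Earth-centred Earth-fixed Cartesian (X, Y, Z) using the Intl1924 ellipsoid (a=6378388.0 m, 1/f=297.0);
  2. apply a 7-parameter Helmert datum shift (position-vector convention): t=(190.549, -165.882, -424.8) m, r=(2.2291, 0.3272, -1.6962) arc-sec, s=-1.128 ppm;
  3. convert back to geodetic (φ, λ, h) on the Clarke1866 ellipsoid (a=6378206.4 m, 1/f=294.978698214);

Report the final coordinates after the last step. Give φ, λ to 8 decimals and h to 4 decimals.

φ=54.22014100°, λ=-68.25545621°, h=1869.5686 m

start: φ=54.223366°, λ=-68.256556°, h=1812.303 m
→ ECEF (a=6378388.000, f=1/297.0): X=1384862.8285, Y=-3472340.4426, Z=5152892.7342
→ Helmert 7p (PV): X=1385031.4350, Y=-3472569.4832, Z=5152422.3994
→ geod (Bowring, a=6378206.400): φ=54.22014100°, λ=-68.25545621°, h=1869.5686 m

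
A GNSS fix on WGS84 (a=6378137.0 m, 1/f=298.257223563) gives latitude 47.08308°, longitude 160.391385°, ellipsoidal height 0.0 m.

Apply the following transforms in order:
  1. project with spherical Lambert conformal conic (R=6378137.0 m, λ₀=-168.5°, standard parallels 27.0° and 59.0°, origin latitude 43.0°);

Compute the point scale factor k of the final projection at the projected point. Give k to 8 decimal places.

0.96262337

start: φ=47.083080°, λ=160.391385°, h=0.000 m
→ into lcc (λ₀=-168.5°): φ=47.08308000°, λ−λ₀=-31.10861500°
scale k = 0.96262337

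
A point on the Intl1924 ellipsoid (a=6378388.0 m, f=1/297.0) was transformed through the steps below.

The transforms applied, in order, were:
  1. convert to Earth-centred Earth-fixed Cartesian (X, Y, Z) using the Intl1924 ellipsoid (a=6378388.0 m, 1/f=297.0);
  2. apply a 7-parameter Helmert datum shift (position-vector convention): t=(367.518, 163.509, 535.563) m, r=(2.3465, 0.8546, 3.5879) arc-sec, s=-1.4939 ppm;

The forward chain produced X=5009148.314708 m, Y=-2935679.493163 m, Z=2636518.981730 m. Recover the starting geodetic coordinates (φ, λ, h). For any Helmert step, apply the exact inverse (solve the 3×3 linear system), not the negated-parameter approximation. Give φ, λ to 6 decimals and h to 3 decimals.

start: X=5009148.3147, Y=-2935679.4932, Z=2636518.9817 m
→ Helmert⁻¹: X=5008726.2887, Y=-2935904.5250, Z=2636041.5082
→ geod (Bowring, a=6378388.000): φ=24.56566800°, λ=-30.37703700°, h=1471.5920 m

φ=24.565668°, λ=-30.377037°, h=1471.592 m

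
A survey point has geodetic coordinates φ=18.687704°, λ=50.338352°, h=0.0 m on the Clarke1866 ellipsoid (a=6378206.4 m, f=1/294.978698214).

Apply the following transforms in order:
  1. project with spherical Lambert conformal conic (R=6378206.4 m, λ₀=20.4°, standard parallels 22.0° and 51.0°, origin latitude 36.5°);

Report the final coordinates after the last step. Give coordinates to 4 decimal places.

start: φ=18.687704°, λ=50.338352°, h=0.000 m
→ lcc (R=6378206.4, λ₀=20.4°): E=3154313.1235, N=-1452155.3405

E=3154313.1235 m, N=-1452155.3405 m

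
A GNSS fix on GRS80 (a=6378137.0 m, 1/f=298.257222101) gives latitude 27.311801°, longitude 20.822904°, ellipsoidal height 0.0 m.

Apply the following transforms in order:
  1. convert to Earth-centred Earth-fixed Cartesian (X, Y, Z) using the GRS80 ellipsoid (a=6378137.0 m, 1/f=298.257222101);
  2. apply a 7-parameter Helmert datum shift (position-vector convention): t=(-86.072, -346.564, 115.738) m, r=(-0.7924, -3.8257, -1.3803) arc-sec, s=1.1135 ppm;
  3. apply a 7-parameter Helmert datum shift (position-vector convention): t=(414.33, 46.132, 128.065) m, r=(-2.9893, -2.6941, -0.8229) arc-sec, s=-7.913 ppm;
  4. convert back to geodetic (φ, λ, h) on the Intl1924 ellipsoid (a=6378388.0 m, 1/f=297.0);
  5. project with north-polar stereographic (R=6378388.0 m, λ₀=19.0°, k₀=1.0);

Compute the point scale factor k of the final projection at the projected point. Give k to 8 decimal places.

start: φ=27.311801°, λ=20.822904°, h=0.000 m
→ ECEF (a=6378137.000, f=1/298.257222101): X=5300700.8045, Y=2015972.4313, Z=2908956.4999
→ Helmert 7p (PV): X=5300580.1715, Y=2015603.8156, Z=2909166.0472
→ Helmert 7p (PV): X=5300922.6019, Y=2015655.0123, Z=2909311.1133
→ geod (Bowring, a=6378388.000): φ=27.31492418°, λ=20.81911004°, h=14.8557 m
→ into stereo (λ₀=19.0°): φ=27.31492418°, λ−λ₀=1.81911004°
scale k = 1.37091373

1.37091373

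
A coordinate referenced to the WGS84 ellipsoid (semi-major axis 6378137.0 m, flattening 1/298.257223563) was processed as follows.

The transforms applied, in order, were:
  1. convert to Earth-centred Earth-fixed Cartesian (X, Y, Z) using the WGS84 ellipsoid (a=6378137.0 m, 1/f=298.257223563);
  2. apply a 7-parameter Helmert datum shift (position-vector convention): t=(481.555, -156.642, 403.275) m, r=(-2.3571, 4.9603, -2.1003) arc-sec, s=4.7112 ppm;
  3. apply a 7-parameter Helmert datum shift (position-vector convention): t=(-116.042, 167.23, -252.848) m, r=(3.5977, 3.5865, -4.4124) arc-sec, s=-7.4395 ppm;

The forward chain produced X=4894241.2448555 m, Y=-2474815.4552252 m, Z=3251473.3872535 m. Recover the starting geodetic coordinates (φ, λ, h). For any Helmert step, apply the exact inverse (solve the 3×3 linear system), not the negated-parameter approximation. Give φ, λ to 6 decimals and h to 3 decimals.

start: X=4894241.2449, Y=-2474815.4552, Z=3251473.3873 m
→ Helmert⁻¹: X=4894390.0971, Y=-2474839.6779, Z=3251878.6960
→ Helmert⁻¹: X=4893832.4904, Y=-2474658.7028, Z=3251549.5114
→ geod (Bowring, a=6378137.000): φ=30.83369500°, λ=-26.82430300°, h=2876.0760 m

φ=30.833695°, λ=-26.824303°, h=2876.076 m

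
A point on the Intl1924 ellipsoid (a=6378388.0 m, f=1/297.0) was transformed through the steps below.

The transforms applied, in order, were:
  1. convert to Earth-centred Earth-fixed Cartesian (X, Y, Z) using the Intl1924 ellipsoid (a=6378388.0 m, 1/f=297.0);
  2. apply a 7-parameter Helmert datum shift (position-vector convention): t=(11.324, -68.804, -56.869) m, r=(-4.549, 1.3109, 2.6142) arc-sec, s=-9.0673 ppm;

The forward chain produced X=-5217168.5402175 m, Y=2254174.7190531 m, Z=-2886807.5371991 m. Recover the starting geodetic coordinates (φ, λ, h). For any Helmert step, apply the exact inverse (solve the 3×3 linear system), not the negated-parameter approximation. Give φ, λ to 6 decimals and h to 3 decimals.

start: X=-5217168.5402, Y=2254174.7191, Z=-2886807.5372 m
→ Helmert⁻¹: X=-5217180.2516, Y=2254393.7508, Z=-2886760.2821
→ geod (Bowring, a=6378388.000): φ=-27.08357000°, λ=156.63036300°, h=565.0980 m

φ=-27.083570°, λ=156.630363°, h=565.098 m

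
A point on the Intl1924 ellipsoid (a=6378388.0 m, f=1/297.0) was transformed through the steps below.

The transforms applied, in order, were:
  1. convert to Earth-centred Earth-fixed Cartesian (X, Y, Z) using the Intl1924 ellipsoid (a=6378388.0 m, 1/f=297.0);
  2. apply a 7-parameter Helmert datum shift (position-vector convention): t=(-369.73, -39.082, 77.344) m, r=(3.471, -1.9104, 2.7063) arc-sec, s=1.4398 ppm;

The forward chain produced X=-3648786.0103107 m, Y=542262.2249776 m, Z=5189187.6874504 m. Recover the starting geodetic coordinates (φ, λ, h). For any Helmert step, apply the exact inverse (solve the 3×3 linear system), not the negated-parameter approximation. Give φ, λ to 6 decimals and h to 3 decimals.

start: X=-3648786.0103, Y=542262.2250, Z=5189187.6875 m
→ Helmert⁻¹: X=-3648355.8492, Y=542435.7165, Z=5189127.5348
→ geod (Bowring, a=6378388.000): φ=54.77681200°, λ=171.54324300°, h=2361.2100 m

φ=54.776812°, λ=171.543243°, h=2361.210 m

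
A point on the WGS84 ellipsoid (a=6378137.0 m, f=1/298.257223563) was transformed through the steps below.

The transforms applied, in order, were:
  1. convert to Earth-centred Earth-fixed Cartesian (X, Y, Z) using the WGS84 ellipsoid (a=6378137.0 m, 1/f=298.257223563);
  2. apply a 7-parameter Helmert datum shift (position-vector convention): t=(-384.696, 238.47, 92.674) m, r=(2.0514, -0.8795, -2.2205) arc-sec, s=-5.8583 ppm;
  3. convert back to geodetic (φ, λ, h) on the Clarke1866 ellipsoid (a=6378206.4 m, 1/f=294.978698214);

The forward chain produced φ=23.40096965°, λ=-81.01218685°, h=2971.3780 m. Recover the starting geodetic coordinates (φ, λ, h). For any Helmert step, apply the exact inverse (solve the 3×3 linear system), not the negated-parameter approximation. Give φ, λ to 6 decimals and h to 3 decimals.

start: φ=23.400970°, λ=-81.012187°, h=2971.378 m
→ ECEF (a=6378206.400, f=1/294.978698214): X=915387.3656, Y=-5787495.3216, Z=2518568.3466
→ Helmert⁻¹: X=915850.4720, Y=-5787732.7906, Z=2518544.0832
→ geod (Bowring, a=6378137.000): φ=23.39810700°, λ=-81.00807700°, h=3275.4000 m

φ=23.398107°, λ=-81.008077°, h=3275.400 m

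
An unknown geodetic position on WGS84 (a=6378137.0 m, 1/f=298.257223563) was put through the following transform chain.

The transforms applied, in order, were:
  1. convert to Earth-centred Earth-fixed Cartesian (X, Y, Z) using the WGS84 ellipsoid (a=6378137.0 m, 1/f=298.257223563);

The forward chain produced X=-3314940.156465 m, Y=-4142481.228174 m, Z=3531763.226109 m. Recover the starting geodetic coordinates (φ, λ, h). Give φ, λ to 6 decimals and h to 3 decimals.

φ=33.828286°, λ=-128.667863°, h=2017.216 m

start: X=-3314940.1565, Y=-4142481.2282, Z=3531763.2261 m
→ geod (Bowring, a=6378137.000): φ=33.82828600°, λ=-128.66786300°, h=2017.2160 m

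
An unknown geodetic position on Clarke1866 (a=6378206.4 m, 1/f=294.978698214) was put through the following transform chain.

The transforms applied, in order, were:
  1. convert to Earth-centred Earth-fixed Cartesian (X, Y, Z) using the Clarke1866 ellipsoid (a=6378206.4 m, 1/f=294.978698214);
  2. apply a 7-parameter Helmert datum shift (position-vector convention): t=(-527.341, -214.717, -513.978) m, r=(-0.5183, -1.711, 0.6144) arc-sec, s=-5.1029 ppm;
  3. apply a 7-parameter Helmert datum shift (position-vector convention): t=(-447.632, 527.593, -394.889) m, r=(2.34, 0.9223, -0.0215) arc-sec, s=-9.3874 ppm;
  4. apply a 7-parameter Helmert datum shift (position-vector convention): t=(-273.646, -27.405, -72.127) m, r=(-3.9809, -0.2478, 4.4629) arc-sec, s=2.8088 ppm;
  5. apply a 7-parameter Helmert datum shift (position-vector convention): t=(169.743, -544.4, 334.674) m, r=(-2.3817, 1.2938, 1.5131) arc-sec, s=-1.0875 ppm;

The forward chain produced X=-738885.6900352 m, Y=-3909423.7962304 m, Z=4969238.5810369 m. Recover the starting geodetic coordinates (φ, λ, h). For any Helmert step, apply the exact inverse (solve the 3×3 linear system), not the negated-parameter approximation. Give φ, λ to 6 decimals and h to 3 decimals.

φ=51.512633°, λ=-100.689767°, h=1057.911 m

start: X=-738885.6900, Y=-3909423.7962, Z=4969238.5810 m
→ Helmert⁻¹: X=-739116.0789, Y=-3908935.5997, Z=4968859.5389
→ Helmert⁻¹: X=-738918.9658, Y=-3908977.1260, Z=4968843.1538
→ Helmert⁻¹: X=-738500.0787, Y=-3909485.1212, Z=4969325.7411
→ Helmert⁻¹: X=-737946.9223, Y=-3909300.6430, Z=4969861.3779
→ geod (Bowring, a=6378206.400): φ=51.51263300°, λ=-100.68976700°, h=1057.9110 m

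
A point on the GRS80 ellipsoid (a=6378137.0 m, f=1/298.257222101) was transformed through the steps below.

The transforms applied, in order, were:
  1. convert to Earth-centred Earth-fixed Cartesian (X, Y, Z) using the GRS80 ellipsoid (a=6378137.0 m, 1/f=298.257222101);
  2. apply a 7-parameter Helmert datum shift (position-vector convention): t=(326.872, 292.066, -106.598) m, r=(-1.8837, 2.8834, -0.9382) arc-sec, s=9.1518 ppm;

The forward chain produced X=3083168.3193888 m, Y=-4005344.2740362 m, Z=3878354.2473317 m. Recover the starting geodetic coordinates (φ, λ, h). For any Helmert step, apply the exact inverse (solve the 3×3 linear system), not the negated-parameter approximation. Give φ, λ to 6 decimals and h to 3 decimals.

φ=37.685546°, λ=-52.417659°, h=899.929 m

start: X=3083168.3194, Y=-4005344.2740, Z=3878354.2473 m
→ Helmert⁻¹: X=3082777.2367, Y=-4005621.0790, Z=3878431.8642
→ geod (Bowring, a=6378137.000): φ=37.68554600°, λ=-52.41765900°, h=899.9290 m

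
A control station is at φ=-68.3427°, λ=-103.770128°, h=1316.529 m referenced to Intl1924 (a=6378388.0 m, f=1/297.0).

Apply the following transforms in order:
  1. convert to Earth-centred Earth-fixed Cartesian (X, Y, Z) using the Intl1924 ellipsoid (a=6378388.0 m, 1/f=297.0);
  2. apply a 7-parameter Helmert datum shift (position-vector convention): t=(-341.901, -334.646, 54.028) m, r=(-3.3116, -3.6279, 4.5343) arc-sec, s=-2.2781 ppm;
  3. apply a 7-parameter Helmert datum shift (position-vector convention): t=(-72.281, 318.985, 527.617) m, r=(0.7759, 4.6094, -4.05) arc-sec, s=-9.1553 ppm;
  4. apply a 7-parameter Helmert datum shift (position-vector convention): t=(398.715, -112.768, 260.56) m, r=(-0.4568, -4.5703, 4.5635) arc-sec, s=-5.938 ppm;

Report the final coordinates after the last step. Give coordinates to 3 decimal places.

start: φ=-68.342700°, λ=-103.770128°, h=1316.529 m
→ ECEF (a=6378388.000, f=1/297.0): X=-562058.5433, Y=-2293453.6480, Z=-5906666.2948
→ Helmert 7p (PV): X=-562244.8577, Y=-2293890.2567, Z=-5906571.8751
→ Helmert 7p (PV): X=-562489.0241, Y=-2293517.0126, Z=-5905986.2460
→ Helmert 7p (PV): X=-561905.3658, Y=-2293641.6859, Z=-5905698.0003

X=-561905.366 m, Y=-2293641.686 m, Z=-5905698.000 m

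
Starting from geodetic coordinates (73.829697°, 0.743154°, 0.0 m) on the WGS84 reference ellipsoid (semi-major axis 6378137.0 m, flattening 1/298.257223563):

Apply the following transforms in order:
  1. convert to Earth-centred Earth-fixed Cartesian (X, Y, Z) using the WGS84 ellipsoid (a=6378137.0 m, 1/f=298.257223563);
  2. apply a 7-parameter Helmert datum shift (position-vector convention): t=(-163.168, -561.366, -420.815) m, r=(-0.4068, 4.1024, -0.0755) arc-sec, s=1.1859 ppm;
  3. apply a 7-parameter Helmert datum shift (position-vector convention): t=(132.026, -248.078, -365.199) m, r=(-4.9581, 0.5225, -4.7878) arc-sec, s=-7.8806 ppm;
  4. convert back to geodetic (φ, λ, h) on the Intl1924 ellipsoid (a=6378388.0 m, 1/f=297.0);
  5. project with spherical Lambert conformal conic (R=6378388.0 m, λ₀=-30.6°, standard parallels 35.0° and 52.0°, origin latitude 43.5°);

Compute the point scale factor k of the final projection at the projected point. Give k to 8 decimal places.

1.19907220

start: φ=73.829697°, λ=0.743154°, h=0.000 m
→ ECEF (a=6378137.000, f=1/298.257223563): X=1781628.7058, Y=23109.8829, Z=6103672.4973
→ Helmert 7p (PV): X=1781589.0551, Y=22559.9299, Z=6103223.4402
→ Helmert 7p (PV): X=1781723.0250, Y=22417.0258, Z=6102805.0889
→ geod (Bowring, a=6378388.000): φ=73.82723604°, λ=0.72083774°, h=-976.0264 m
→ into lcc (λ₀=-30.6°): φ=73.82723604°, λ−λ₀=31.32083774°
scale k = 1.19907220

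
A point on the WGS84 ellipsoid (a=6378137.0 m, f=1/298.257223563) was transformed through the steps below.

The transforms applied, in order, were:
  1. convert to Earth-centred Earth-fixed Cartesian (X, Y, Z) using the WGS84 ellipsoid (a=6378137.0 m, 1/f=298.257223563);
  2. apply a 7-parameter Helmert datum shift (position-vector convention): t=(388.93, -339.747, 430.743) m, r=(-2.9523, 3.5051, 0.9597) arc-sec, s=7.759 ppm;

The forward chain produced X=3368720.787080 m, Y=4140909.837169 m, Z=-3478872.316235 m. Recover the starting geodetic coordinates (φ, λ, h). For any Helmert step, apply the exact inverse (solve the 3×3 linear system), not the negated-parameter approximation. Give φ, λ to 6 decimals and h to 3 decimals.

φ=-33.270671°, λ=50.876009°, h=115.459 m

start: X=3368720.7871, Y=4140909.8372, Z=-3478872.3162 m
→ Helmert⁻¹: X=3368384.1127, Y=4141251.5779, Z=-3479159.5495
→ geod (Bowring, a=6378137.000): φ=-33.27067100°, λ=50.87600900°, h=115.4590 m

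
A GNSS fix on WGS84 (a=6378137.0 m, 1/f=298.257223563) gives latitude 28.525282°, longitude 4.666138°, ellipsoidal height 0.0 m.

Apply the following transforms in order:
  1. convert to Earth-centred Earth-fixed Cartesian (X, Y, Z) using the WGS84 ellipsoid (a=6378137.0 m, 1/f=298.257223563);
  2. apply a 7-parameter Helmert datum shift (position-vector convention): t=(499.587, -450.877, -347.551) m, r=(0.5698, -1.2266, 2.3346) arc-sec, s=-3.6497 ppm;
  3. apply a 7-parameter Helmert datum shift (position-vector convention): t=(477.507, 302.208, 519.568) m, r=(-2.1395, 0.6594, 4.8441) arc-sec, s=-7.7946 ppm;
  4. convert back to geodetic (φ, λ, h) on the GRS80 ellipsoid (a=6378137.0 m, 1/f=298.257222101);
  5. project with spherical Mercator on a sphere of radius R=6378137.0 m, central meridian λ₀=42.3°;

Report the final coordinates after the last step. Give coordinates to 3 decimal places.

E=-4189392.394 m, N=3315026.170 m

start: φ=28.525282°, λ=4.666138°, h=0.000 m
→ ECEF (a=6378137.000, f=1/298.257223563): X=5589567.5409, Y=456220.4828, Z=3027778.9219
→ Helmert 7p (PV): X=5590023.5587, Y=455822.8417, Z=3027454.8203
→ Helmert 7p (PV): X=5590456.4671, Y=456284.1789, Z=3027928.1920
→ geod (Bowring, a=6378137.000): φ=28.52262580°, λ=4.66604782°, h=854.2706 m
→ merc (R=6378137.0, λ₀=42.3°): E=-4189392.3936, N=3315026.1696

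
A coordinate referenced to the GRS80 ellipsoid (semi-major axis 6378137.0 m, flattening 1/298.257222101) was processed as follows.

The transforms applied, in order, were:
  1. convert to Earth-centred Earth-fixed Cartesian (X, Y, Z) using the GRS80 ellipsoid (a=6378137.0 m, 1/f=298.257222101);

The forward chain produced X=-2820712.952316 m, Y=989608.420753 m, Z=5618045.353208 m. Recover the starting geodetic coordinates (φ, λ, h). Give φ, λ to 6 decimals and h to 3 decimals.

start: X=-2820712.9523, Y=989608.4208, Z=5618045.3532 m
→ geod (Bowring, a=6378137.000): φ=62.14250400°, λ=160.66727900°, h=2365.7700 m

φ=62.142504°, λ=160.667279°, h=2365.770 m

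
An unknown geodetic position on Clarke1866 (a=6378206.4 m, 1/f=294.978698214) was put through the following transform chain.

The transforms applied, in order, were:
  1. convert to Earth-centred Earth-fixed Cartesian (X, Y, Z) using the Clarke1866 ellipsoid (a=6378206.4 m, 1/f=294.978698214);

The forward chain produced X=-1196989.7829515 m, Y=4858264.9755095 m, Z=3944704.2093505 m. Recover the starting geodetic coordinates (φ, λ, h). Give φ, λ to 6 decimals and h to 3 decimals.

start: X=-1196989.7830, Y=4858264.9755, Z=3944704.2094 m
→ geod (Bowring, a=6378206.400): φ=38.44086600°, λ=103.84098400°, h=1623.5370 m

φ=38.440866°, λ=103.840984°, h=1623.537 m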